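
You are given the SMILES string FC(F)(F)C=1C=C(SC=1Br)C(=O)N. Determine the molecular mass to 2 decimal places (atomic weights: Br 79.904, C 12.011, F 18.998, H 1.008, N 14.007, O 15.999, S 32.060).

274.05 g/mol

First, the molecular formula is C6H3BrF3NOS (counting implicit H from valence).
  Br: 1 × 79.904 = 79.904
  C: 6 × 12.011 = 72.066
  F: 3 × 18.998 = 56.994
  H: 3 × 1.008 = 3.024
  N: 1 × 14.007 = 14.007
  O: 1 × 15.999 = 15.999
  S: 1 × 32.060 = 32.060
Sum: 1×79.904 + 6×12.011 + 3×18.998 + 3×1.008 + 1×14.007 + 1×15.999 + 1×32.060 = 274.054 → 274.05 g/mol.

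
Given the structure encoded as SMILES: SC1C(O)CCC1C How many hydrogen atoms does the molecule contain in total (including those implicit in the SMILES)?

Walk through each heavy atom and fill implicit hydrogens from standard valence (C 4, N 3, O 2, S 2, halogen 1):
  atom 1: S, bond orders sum to 1 (valence 2) → 1 H
  atom 2: C, bond orders sum to 3 (valence 4) → 1 H
  atom 3: C, bond orders sum to 3 (valence 4) → 1 H
  atom 4: O, bond orders sum to 1 (valence 2) → 1 H
  atom 5: C, bond orders sum to 2 (valence 4) → 2 H
  atom 6: C, bond orders sum to 2 (valence 4) → 2 H
  atom 7: C, bond orders sum to 3 (valence 4) → 1 H
  atom 8: C, bond orders sum to 1 (valence 4) → 3 H
Total hydrogens: 12.

12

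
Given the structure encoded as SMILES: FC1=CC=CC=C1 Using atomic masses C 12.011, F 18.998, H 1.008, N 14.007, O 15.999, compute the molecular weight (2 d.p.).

First, the molecular formula is C6H5F (counting implicit H from valence).
  C: 6 × 12.011 = 72.066
  F: 1 × 18.998 = 18.998
  H: 5 × 1.008 = 5.040
Sum: 6×12.011 + 1×18.998 + 5×1.008 = 96.104 → 96.10 g/mol.

96.10 g/mol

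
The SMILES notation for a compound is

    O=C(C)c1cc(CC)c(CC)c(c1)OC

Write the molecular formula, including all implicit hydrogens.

Walk through each heavy atom and fill implicit hydrogens from standard valence (C 4, N 3, O 2, S 2, halogen 1); for lowercase aromatic atoms, an aromatic c carries 1 H when it has two neighbours and 0 H with three, and aromatic n carries 0 H:
  atom 1: O, bond orders sum to 2 (valence 2) → 0 H
  atom 2: C, bond orders sum to 4 (valence 4) → 0 H
  atom 3: C, bond orders sum to 1 (valence 4) → 3 H
  atom 4: aromatic c, 3 neighbours → 0 H
  atom 5: aromatic c, 2 neighbours → 1 H
  atom 6: aromatic c, 3 neighbours → 0 H
  atom 7: C, bond orders sum to 2 (valence 4) → 2 H
  atom 8: C, bond orders sum to 1 (valence 4) → 3 H
  atom 9: aromatic c, 3 neighbours → 0 H
  atom 10: C, bond orders sum to 2 (valence 4) → 2 H
  atom 11: C, bond orders sum to 1 (valence 4) → 3 H
  atom 12: aromatic c, 3 neighbours → 0 H
  atom 13: aromatic c, 2 neighbours → 1 H
  atom 14: O, bond orders sum to 2 (valence 2) → 0 H
  atom 15: C, bond orders sum to 1 (valence 4) → 3 H
Totals → C:13, H:18, O:2.

C13H18O2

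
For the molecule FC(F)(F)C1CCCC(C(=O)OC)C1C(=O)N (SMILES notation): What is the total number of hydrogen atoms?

14

Walk through each heavy atom and fill implicit hydrogens from standard valence (C 4, N 3, O 2, S 2, halogen 1):
  atom 1: F (halogen, monovalent) → 0 H
  atom 2: C, bond orders sum to 4 (valence 4) → 0 H
  atom 3: F (halogen, monovalent) → 0 H
  atom 4: F (halogen, monovalent) → 0 H
  atom 5: C, bond orders sum to 3 (valence 4) → 1 H
  atom 6: C, bond orders sum to 2 (valence 4) → 2 H
  atom 7: C, bond orders sum to 2 (valence 4) → 2 H
  atom 8: C, bond orders sum to 2 (valence 4) → 2 H
  atom 9: C, bond orders sum to 3 (valence 4) → 1 H
  atom 10: C, bond orders sum to 4 (valence 4) → 0 H
  atom 11: O, bond orders sum to 2 (valence 2) → 0 H
  atom 12: O, bond orders sum to 2 (valence 2) → 0 H
  atom 13: C, bond orders sum to 1 (valence 4) → 3 H
  atom 14: C, bond orders sum to 3 (valence 4) → 1 H
  atom 15: C, bond orders sum to 4 (valence 4) → 0 H
  atom 16: O, bond orders sum to 2 (valence 2) → 0 H
  atom 17: N, bond orders sum to 1 (valence 3) → 2 H
Total hydrogens: 14.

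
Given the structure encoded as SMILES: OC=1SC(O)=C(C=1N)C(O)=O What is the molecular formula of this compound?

Walk through each heavy atom and fill implicit hydrogens from standard valence (C 4, N 3, O 2, S 2, halogen 1):
  atom 1: O, bond orders sum to 1 (valence 2) → 1 H
  atom 2: C, bond orders sum to 4 (valence 4) → 0 H
  atom 3: S, bond orders sum to 2 (valence 2) → 0 H
  atom 4: C, bond orders sum to 4 (valence 4) → 0 H
  atom 5: O, bond orders sum to 1 (valence 2) → 1 H
  atom 6: C, bond orders sum to 4 (valence 4) → 0 H
  atom 7: C, bond orders sum to 4 (valence 4) → 0 H
  atom 8: N, bond orders sum to 1 (valence 3) → 2 H
  atom 9: C, bond orders sum to 4 (valence 4) → 0 H
  atom 10: O, bond orders sum to 1 (valence 2) → 1 H
  atom 11: O, bond orders sum to 2 (valence 2) → 0 H
Totals → C:5, H:5, N:1, O:4, S:1.

C5H5NO4S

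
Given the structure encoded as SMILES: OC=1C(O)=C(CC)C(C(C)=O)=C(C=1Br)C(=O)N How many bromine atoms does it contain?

Scan the SMILES for Br atoms (remember two-letter symbols like Cl and Br are single atoms).
Bromine count: 1.

1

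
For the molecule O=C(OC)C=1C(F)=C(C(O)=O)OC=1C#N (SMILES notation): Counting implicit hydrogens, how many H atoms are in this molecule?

Walk through each heavy atom and fill implicit hydrogens from standard valence (C 4, N 3, O 2, S 2, halogen 1):
  atom 1: O, bond orders sum to 2 (valence 2) → 0 H
  atom 2: C, bond orders sum to 4 (valence 4) → 0 H
  atom 3: O, bond orders sum to 2 (valence 2) → 0 H
  atom 4: C, bond orders sum to 1 (valence 4) → 3 H
  atom 5: C, bond orders sum to 4 (valence 4) → 0 H
  atom 6: C, bond orders sum to 4 (valence 4) → 0 H
  atom 7: F (halogen, monovalent) → 0 H
  atom 8: C, bond orders sum to 4 (valence 4) → 0 H
  atom 9: C, bond orders sum to 4 (valence 4) → 0 H
  atom 10: O, bond orders sum to 1 (valence 2) → 1 H
  atom 11: O, bond orders sum to 2 (valence 2) → 0 H
  atom 12: O, bond orders sum to 2 (valence 2) → 0 H
  atom 13: C, bond orders sum to 4 (valence 4) → 0 H
  atom 14: C, bond orders sum to 4 (valence 4) → 0 H
  atom 15: N, bond orders sum to 3 (valence 3) → 0 H
Total hydrogens: 4.

4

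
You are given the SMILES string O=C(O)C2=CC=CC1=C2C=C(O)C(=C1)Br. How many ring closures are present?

2

In SMILES, each pair of matching ring-closure digits denotes one ring-closing bond; the number of such bonds equals the number of independent rings.
Ring-closure bonds here: 2.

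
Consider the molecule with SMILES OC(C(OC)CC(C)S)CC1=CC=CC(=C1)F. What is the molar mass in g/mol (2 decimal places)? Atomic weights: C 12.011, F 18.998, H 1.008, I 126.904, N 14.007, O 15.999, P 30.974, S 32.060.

First, the molecular formula is C13H19FO2S (counting implicit H from valence).
  C: 13 × 12.011 = 156.143
  F: 1 × 18.998 = 18.998
  H: 19 × 1.008 = 19.152
  O: 2 × 15.999 = 31.998
  S: 1 × 32.060 = 32.060
Sum: 13×12.011 + 1×18.998 + 19×1.008 + 2×15.999 + 1×32.060 = 258.351 → 258.35 g/mol.

258.35 g/mol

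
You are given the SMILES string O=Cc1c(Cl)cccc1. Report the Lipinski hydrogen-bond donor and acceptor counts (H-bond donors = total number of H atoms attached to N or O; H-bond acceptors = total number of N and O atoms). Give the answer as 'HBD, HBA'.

0, 1

Donors: find every N or O and count the H atoms it carries.
  atom 1 (O): bond orders sum to 2 → 0 H
Lipinski HBD = 0.
Acceptors: N atoms = 0, O atoms = 1 → HBA = 1.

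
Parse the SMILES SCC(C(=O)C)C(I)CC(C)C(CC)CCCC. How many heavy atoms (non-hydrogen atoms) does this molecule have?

Every atom symbol written in the SMILES (organic subset) is one heavy atom; implicit H are not written.
Heavy atoms by element → C:15, I:1, O:1, S:1.
Total: 18.

18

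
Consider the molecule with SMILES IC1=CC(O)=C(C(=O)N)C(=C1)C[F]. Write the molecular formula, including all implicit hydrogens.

Walk through each heavy atom and fill implicit hydrogens from standard valence (C 4, N 3, O 2, S 2, halogen 1):
  atom 1: I (halogen, monovalent) → 0 H
  atom 2: C, bond orders sum to 4 (valence 4) → 0 H
  atom 3: C, bond orders sum to 3 (valence 4) → 1 H
  atom 4: C, bond orders sum to 4 (valence 4) → 0 H
  atom 5: O, bond orders sum to 1 (valence 2) → 1 H
  atom 6: C, bond orders sum to 4 (valence 4) → 0 H
  atom 7: C, bond orders sum to 4 (valence 4) → 0 H
  atom 8: O, bond orders sum to 2 (valence 2) → 0 H
  atom 9: N, bond orders sum to 1 (valence 3) → 2 H
  atom 10: C, bond orders sum to 4 (valence 4) → 0 H
  atom 11: C, bond orders sum to 3 (valence 4) → 1 H
  atom 12: C, bond orders sum to 2 (valence 4) → 2 H
  atom 13: F with explicit H count 0
Totals → C:8, H:7, F:1, I:1, N:1, O:2.

C8H7FINO2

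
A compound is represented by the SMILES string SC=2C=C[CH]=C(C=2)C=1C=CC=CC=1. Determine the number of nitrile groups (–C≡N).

Scan the SMILES for the nitrile motif — none present.
Groups that are present: 1 thiol.

0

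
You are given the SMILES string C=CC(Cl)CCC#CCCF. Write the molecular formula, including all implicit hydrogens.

Walk through each heavy atom and fill implicit hydrogens from standard valence (C 4, N 3, O 2, S 2, halogen 1):
  atom 1: C, bond orders sum to 2 (valence 4) → 2 H
  atom 2: C, bond orders sum to 3 (valence 4) → 1 H
  atom 3: C, bond orders sum to 3 (valence 4) → 1 H
  atom 4: Cl (halogen, monovalent) → 0 H
  atom 5: C, bond orders sum to 2 (valence 4) → 2 H
  atom 6: C, bond orders sum to 2 (valence 4) → 2 H
  atom 7: C, bond orders sum to 4 (valence 4) → 0 H
  atom 8: C, bond orders sum to 4 (valence 4) → 0 H
  atom 9: C, bond orders sum to 2 (valence 4) → 2 H
  atom 10: C, bond orders sum to 2 (valence 4) → 2 H
  atom 11: F (halogen, monovalent) → 0 H
Totals → C:9, H:12, Cl:1, F:1.
In Hill order: C9H12ClF.

C9H12ClF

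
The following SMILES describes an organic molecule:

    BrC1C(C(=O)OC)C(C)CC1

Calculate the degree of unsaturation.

2

Degree of unsaturation = (number of rings) + (number of π bonds).
Ring closures in the SMILES: 1.
π bonds: 1 double bond (each 1 DoU) → 1 DoU from unsaturation.
Total DoU = 1 + 1 = 2.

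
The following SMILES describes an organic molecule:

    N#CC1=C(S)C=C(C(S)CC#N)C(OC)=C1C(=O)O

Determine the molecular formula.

C12H10N2O3S2

Walk through each heavy atom and fill implicit hydrogens from standard valence (C 4, N 3, O 2, S 2, halogen 1):
  atom 1: N, bond orders sum to 3 (valence 3) → 0 H
  atom 2: C, bond orders sum to 4 (valence 4) → 0 H
  atom 3: C, bond orders sum to 4 (valence 4) → 0 H
  atom 4: C, bond orders sum to 4 (valence 4) → 0 H
  atom 5: S, bond orders sum to 1 (valence 2) → 1 H
  atom 6: C, bond orders sum to 3 (valence 4) → 1 H
  atom 7: C, bond orders sum to 4 (valence 4) → 0 H
  atom 8: C, bond orders sum to 3 (valence 4) → 1 H
  atom 9: S, bond orders sum to 1 (valence 2) → 1 H
  atom 10: C, bond orders sum to 2 (valence 4) → 2 H
  atom 11: C, bond orders sum to 4 (valence 4) → 0 H
  atom 12: N, bond orders sum to 3 (valence 3) → 0 H
  atom 13: C, bond orders sum to 4 (valence 4) → 0 H
  atom 14: O, bond orders sum to 2 (valence 2) → 0 H
  atom 15: C, bond orders sum to 1 (valence 4) → 3 H
  atom 16: C, bond orders sum to 4 (valence 4) → 0 H
  atom 17: C, bond orders sum to 4 (valence 4) → 0 H
  atom 18: O, bond orders sum to 2 (valence 2) → 0 H
  atom 19: O, bond orders sum to 1 (valence 2) → 1 H
Totals → C:12, H:10, N:2, O:3, S:2.
In Hill order: C12H10N2O3S2.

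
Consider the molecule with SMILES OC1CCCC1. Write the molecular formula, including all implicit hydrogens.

C5H10O

Walk through each heavy atom and fill implicit hydrogens from standard valence (C 4, N 3, O 2, S 2, halogen 1):
  atom 1: O, bond orders sum to 1 (valence 2) → 1 H
  atom 2: C, bond orders sum to 3 (valence 4) → 1 H
  atom 3: C, bond orders sum to 2 (valence 4) → 2 H
  atom 4: C, bond orders sum to 2 (valence 4) → 2 H
  atom 5: C, bond orders sum to 2 (valence 4) → 2 H
  atom 6: C, bond orders sum to 2 (valence 4) → 2 H
Totals → C:5, H:10, O:1.
In Hill order: C5H10O.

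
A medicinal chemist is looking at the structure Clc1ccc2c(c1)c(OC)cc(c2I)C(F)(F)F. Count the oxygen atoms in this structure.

Scan the SMILES for O atoms (remember two-letter symbols like Cl and Br are single atoms).
Oxygen count: 1.

1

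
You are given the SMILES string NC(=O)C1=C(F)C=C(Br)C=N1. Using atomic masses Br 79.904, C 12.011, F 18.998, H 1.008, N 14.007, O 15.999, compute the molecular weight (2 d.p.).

219.01 g/mol

First, the molecular formula is C6H4BrFN2O (counting implicit H from valence).
  Br: 1 × 79.904 = 79.904
  C: 6 × 12.011 = 72.066
  F: 1 × 18.998 = 18.998
  H: 4 × 1.008 = 4.032
  N: 2 × 14.007 = 28.014
  O: 1 × 15.999 = 15.999
Sum: 1×79.904 + 6×12.011 + 1×18.998 + 4×1.008 + 2×14.007 + 1×15.999 = 219.013 → 219.01 g/mol.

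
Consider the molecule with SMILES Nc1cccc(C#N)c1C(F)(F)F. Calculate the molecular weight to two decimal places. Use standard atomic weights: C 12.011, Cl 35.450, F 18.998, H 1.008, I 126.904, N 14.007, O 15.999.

186.14 g/mol

First, the molecular formula is C8H5F3N2 (counting implicit H from valence).
  C: 8 × 12.011 = 96.088
  F: 3 × 18.998 = 56.994
  H: 5 × 1.008 = 5.040
  N: 2 × 14.007 = 28.014
Sum: 8×12.011 + 3×18.998 + 5×1.008 + 2×14.007 = 186.136 → 186.14 g/mol.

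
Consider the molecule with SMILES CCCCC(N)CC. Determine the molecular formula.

C7H17N

Walk through each heavy atom and fill implicit hydrogens from standard valence (C 4, N 3, O 2, S 2, halogen 1):
  atom 1: C, bond orders sum to 1 (valence 4) → 3 H
  atom 2: C, bond orders sum to 2 (valence 4) → 2 H
  atom 3: C, bond orders sum to 2 (valence 4) → 2 H
  atom 4: C, bond orders sum to 2 (valence 4) → 2 H
  atom 5: C, bond orders sum to 3 (valence 4) → 1 H
  atom 6: N, bond orders sum to 1 (valence 3) → 2 H
  atom 7: C, bond orders sum to 2 (valence 4) → 2 H
  atom 8: C, bond orders sum to 1 (valence 4) → 3 H
Totals → C:7, H:17, N:1.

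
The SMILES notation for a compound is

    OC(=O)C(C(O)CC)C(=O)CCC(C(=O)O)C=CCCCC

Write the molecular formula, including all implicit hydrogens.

Walk through each heavy atom and fill implicit hydrogens from standard valence (C 4, N 3, O 2, S 2, halogen 1):
  atom 1: O, bond orders sum to 1 (valence 2) → 1 H
  atom 2: C, bond orders sum to 4 (valence 4) → 0 H
  atom 3: O, bond orders sum to 2 (valence 2) → 0 H
  atom 4: C, bond orders sum to 3 (valence 4) → 1 H
  atom 5: C, bond orders sum to 3 (valence 4) → 1 H
  atom 6: O, bond orders sum to 1 (valence 2) → 1 H
  atom 7: C, bond orders sum to 2 (valence 4) → 2 H
  atom 8: C, bond orders sum to 1 (valence 4) → 3 H
  atom 9: C, bond orders sum to 4 (valence 4) → 0 H
  atom 10: O, bond orders sum to 2 (valence 2) → 0 H
  atom 11: C, bond orders sum to 2 (valence 4) → 2 H
  atom 12: C, bond orders sum to 2 (valence 4) → 2 H
  atom 13: C, bond orders sum to 3 (valence 4) → 1 H
  atom 14: C, bond orders sum to 4 (valence 4) → 0 H
  atom 15: O, bond orders sum to 2 (valence 2) → 0 H
  atom 16: O, bond orders sum to 1 (valence 2) → 1 H
  atom 17: C, bond orders sum to 3 (valence 4) → 1 H
  atom 18: C, bond orders sum to 3 (valence 4) → 1 H
  atom 19: C, bond orders sum to 2 (valence 4) → 2 H
  atom 20: C, bond orders sum to 2 (valence 4) → 2 H
  atom 21: C, bond orders sum to 2 (valence 4) → 2 H
  atom 22: C, bond orders sum to 1 (valence 4) → 3 H
Totals → C:16, H:26, O:6.

C16H26O6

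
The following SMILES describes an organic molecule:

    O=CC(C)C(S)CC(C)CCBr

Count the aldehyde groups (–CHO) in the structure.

1

The aldehyde motif appears at heavy-atom position 2 in the SMILES.
Other groups present: 1 thiol.
Aldehyde count: 1.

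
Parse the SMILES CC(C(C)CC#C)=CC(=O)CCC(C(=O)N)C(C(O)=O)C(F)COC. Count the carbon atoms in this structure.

18

Count every carbon token in the SMILES (each C, including those in ring-closure positions and inside branches).
Carbon count: 18.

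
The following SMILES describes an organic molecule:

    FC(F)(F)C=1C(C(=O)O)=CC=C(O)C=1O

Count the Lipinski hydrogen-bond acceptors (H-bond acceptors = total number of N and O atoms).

4

N atoms: 0; O atoms: 4.
Lipinski HBA = 0 + 4 = 4.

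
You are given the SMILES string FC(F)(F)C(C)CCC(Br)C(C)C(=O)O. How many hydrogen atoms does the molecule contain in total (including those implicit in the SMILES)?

14

Walk through each heavy atom and fill implicit hydrogens from standard valence (C 4, N 3, O 2, S 2, halogen 1):
  atom 1: F (halogen, monovalent) → 0 H
  atom 2: C, bond orders sum to 4 (valence 4) → 0 H
  atom 3: F (halogen, monovalent) → 0 H
  atom 4: F (halogen, monovalent) → 0 H
  atom 5: C, bond orders sum to 3 (valence 4) → 1 H
  atom 6: C, bond orders sum to 1 (valence 4) → 3 H
  atom 7: C, bond orders sum to 2 (valence 4) → 2 H
  atom 8: C, bond orders sum to 2 (valence 4) → 2 H
  atom 9: C, bond orders sum to 3 (valence 4) → 1 H
  atom 10: Br (halogen, monovalent) → 0 H
  atom 11: C, bond orders sum to 3 (valence 4) → 1 H
  atom 12: C, bond orders sum to 1 (valence 4) → 3 H
  atom 13: C, bond orders sum to 4 (valence 4) → 0 H
  atom 14: O, bond orders sum to 2 (valence 2) → 0 H
  atom 15: O, bond orders sum to 1 (valence 2) → 1 H
Total hydrogens: 14.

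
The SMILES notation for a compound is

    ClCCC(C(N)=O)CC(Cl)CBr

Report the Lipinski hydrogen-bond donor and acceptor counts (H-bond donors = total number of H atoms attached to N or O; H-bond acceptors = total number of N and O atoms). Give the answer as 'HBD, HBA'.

2, 2

Donors: find every N or O and count the H atoms it carries.
  atom 6 (N): bond orders sum to 1 → 2 H
  atom 7 (O): bond orders sum to 2 → 0 H
Lipinski HBD = 2.
Acceptors: N atoms = 1, O atoms = 1 → HBA = 2.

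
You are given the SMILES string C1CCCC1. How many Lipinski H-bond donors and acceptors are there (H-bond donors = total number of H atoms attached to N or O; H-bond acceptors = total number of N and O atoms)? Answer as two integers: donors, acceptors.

0, 0

Donors: find every N or O and count the H atoms it carries.
  (no N or O atoms present)
Lipinski HBD = 0.
Acceptors: N atoms = 0, O atoms = 0 → HBA = 0.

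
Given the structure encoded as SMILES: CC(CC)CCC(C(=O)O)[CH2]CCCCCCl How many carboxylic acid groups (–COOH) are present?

The carboxylic acid motif appears at heavy-atom position 8 in the SMILES.
Carboxylic acid count: 1.

1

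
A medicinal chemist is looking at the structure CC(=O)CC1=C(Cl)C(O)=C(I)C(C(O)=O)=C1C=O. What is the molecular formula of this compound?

Walk through each heavy atom and fill implicit hydrogens from standard valence (C 4, N 3, O 2, S 2, halogen 1):
  atom 1: C, bond orders sum to 1 (valence 4) → 3 H
  atom 2: C, bond orders sum to 4 (valence 4) → 0 H
  atom 3: O, bond orders sum to 2 (valence 2) → 0 H
  atom 4: C, bond orders sum to 2 (valence 4) → 2 H
  atom 5: C, bond orders sum to 4 (valence 4) → 0 H
  atom 6: C, bond orders sum to 4 (valence 4) → 0 H
  atom 7: Cl (halogen, monovalent) → 0 H
  atom 8: C, bond orders sum to 4 (valence 4) → 0 H
  atom 9: O, bond orders sum to 1 (valence 2) → 1 H
  atom 10: C, bond orders sum to 4 (valence 4) → 0 H
  atom 11: I (halogen, monovalent) → 0 H
  atom 12: C, bond orders sum to 4 (valence 4) → 0 H
  atom 13: C, bond orders sum to 4 (valence 4) → 0 H
  atom 14: O, bond orders sum to 1 (valence 2) → 1 H
  atom 15: O, bond orders sum to 2 (valence 2) → 0 H
  atom 16: C, bond orders sum to 4 (valence 4) → 0 H
  atom 17: C, bond orders sum to 3 (valence 4) → 1 H
  atom 18: O, bond orders sum to 2 (valence 2) → 0 H
Totals → C:11, H:8, Cl:1, I:1, O:5.

C11H8ClIO5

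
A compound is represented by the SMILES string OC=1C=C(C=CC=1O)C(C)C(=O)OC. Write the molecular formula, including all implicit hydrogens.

C10H12O4

Walk through each heavy atom and fill implicit hydrogens from standard valence (C 4, N 3, O 2, S 2, halogen 1):
  atom 1: O, bond orders sum to 1 (valence 2) → 1 H
  atom 2: C, bond orders sum to 4 (valence 4) → 0 H
  atom 3: C, bond orders sum to 3 (valence 4) → 1 H
  atom 4: C, bond orders sum to 4 (valence 4) → 0 H
  atom 5: C, bond orders sum to 3 (valence 4) → 1 H
  atom 6: C, bond orders sum to 3 (valence 4) → 1 H
  atom 7: C, bond orders sum to 4 (valence 4) → 0 H
  atom 8: O, bond orders sum to 1 (valence 2) → 1 H
  atom 9: C, bond orders sum to 3 (valence 4) → 1 H
  atom 10: C, bond orders sum to 1 (valence 4) → 3 H
  atom 11: C, bond orders sum to 4 (valence 4) → 0 H
  atom 12: O, bond orders sum to 2 (valence 2) → 0 H
  atom 13: O, bond orders sum to 2 (valence 2) → 0 H
  atom 14: C, bond orders sum to 1 (valence 4) → 3 H
Totals → C:10, H:12, O:4.
In Hill order: C10H12O4.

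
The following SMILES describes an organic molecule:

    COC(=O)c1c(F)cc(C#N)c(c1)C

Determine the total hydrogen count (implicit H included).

8

Walk through each heavy atom and fill implicit hydrogens from standard valence (C 4, N 3, O 2, S 2, halogen 1); for lowercase aromatic atoms, an aromatic c carries 1 H when it has two neighbours and 0 H with three, and aromatic n carries 0 H:
  atom 1: C, bond orders sum to 1 (valence 4) → 3 H
  atom 2: O, bond orders sum to 2 (valence 2) → 0 H
  atom 3: C, bond orders sum to 4 (valence 4) → 0 H
  atom 4: O, bond orders sum to 2 (valence 2) → 0 H
  atom 5: aromatic c, 3 neighbours → 0 H
  atom 6: aromatic c, 3 neighbours → 0 H
  atom 7: F (halogen, monovalent) → 0 H
  atom 8: aromatic c, 2 neighbours → 1 H
  atom 9: aromatic c, 3 neighbours → 0 H
  atom 10: C, bond orders sum to 4 (valence 4) → 0 H
  atom 11: N, bond orders sum to 3 (valence 3) → 0 H
  atom 12: aromatic c, 3 neighbours → 0 H
  atom 13: aromatic c, 2 neighbours → 1 H
  atom 14: C, bond orders sum to 1 (valence 4) → 3 H
Total hydrogens: 8.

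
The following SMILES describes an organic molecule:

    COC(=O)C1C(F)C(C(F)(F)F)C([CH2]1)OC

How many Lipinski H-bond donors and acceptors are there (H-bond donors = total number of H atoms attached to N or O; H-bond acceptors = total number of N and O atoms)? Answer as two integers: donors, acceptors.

Donors: find every N or O and count the H atoms it carries.
  atom 2 (O): bond orders sum to 2 → 0 H
  atom 4 (O): bond orders sum to 2 → 0 H
  atom 15 (O): bond orders sum to 2 → 0 H
Lipinski HBD = 0.
Acceptors: N atoms = 0, O atoms = 3 → HBA = 3.

0, 3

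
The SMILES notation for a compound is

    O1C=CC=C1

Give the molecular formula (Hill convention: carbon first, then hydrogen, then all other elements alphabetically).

C4H4O

Walk through each heavy atom and fill implicit hydrogens from standard valence (C 4, N 3, O 2, S 2, halogen 1):
  atom 1: O, bond orders sum to 2 (valence 2) → 0 H
  atom 2: C, bond orders sum to 3 (valence 4) → 1 H
  atom 3: C, bond orders sum to 3 (valence 4) → 1 H
  atom 4: C, bond orders sum to 3 (valence 4) → 1 H
  atom 5: C, bond orders sum to 3 (valence 4) → 1 H
Totals → C:4, H:4, O:1.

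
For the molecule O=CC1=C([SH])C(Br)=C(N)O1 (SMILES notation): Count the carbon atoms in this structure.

Count every carbon token in the SMILES (each C, including those in ring-closure positions and inside branches).
Carbon count: 5.

5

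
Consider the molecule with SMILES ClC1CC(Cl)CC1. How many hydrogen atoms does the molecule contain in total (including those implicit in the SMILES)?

8

Walk through each heavy atom and fill implicit hydrogens from standard valence (C 4, N 3, O 2, S 2, halogen 1):
  atom 1: Cl (halogen, monovalent) → 0 H
  atom 2: C, bond orders sum to 3 (valence 4) → 1 H
  atom 3: C, bond orders sum to 2 (valence 4) → 2 H
  atom 4: C, bond orders sum to 3 (valence 4) → 1 H
  atom 5: Cl (halogen, monovalent) → 0 H
  atom 6: C, bond orders sum to 2 (valence 4) → 2 H
  atom 7: C, bond orders sum to 2 (valence 4) → 2 H
Total hydrogens: 8.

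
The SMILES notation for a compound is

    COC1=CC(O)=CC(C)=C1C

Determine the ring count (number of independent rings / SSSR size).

1

In SMILES, each pair of matching ring-closure digits denotes one ring-closing bond; the number of such bonds equals the number of independent rings.
Ring-closure bonds here: 1.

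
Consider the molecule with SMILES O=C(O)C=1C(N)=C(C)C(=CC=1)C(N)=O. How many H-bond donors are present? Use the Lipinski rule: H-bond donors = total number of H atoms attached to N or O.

Donors: find every N or O and count the H atoms it carries.
  atom 1 (O): bond orders sum to 2 → 0 H
  atom 3 (O): bond orders sum to 1 → 1 H
  atom 6 (N): bond orders sum to 1 → 2 H
  atom 13 (N): bond orders sum to 1 → 2 H
  atom 14 (O): bond orders sum to 2 → 0 H
Lipinski HBD = 5.

5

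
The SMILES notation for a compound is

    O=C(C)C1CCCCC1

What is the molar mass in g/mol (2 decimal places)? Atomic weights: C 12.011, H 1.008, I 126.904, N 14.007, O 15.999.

126.20 g/mol

First, the molecular formula is C8H14O (counting implicit H from valence).
  C: 8 × 12.011 = 96.088
  H: 14 × 1.008 = 14.112
  O: 1 × 15.999 = 15.999
Sum: 8×12.011 + 14×1.008 + 1×15.999 = 126.199 → 126.20 g/mol.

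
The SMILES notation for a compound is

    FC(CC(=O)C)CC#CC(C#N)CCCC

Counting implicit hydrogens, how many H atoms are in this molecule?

18

Walk through each heavy atom and fill implicit hydrogens from standard valence (C 4, N 3, O 2, S 2, halogen 1):
  atom 1: F (halogen, monovalent) → 0 H
  atom 2: C, bond orders sum to 3 (valence 4) → 1 H
  atom 3: C, bond orders sum to 2 (valence 4) → 2 H
  atom 4: C, bond orders sum to 4 (valence 4) → 0 H
  atom 5: O, bond orders sum to 2 (valence 2) → 0 H
  atom 6: C, bond orders sum to 1 (valence 4) → 3 H
  atom 7: C, bond orders sum to 2 (valence 4) → 2 H
  atom 8: C, bond orders sum to 4 (valence 4) → 0 H
  atom 9: C, bond orders sum to 4 (valence 4) → 0 H
  atom 10: C, bond orders sum to 3 (valence 4) → 1 H
  atom 11: C, bond orders sum to 4 (valence 4) → 0 H
  atom 12: N, bond orders sum to 3 (valence 3) → 0 H
  atom 13: C, bond orders sum to 2 (valence 4) → 2 H
  atom 14: C, bond orders sum to 2 (valence 4) → 2 H
  atom 15: C, bond orders sum to 2 (valence 4) → 2 H
  atom 16: C, bond orders sum to 1 (valence 4) → 3 H
Total hydrogens: 18.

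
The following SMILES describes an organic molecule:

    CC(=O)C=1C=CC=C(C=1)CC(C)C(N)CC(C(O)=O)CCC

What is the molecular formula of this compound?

Walk through each heavy atom and fill implicit hydrogens from standard valence (C 4, N 3, O 2, S 2, halogen 1):
  atom 1: C, bond orders sum to 1 (valence 4) → 3 H
  atom 2: C, bond orders sum to 4 (valence 4) → 0 H
  atom 3: O, bond orders sum to 2 (valence 2) → 0 H
  atom 4: C, bond orders sum to 4 (valence 4) → 0 H
  atom 5: C, bond orders sum to 3 (valence 4) → 1 H
  atom 6: C, bond orders sum to 3 (valence 4) → 1 H
  atom 7: C, bond orders sum to 3 (valence 4) → 1 H
  atom 8: C, bond orders sum to 4 (valence 4) → 0 H
  atom 9: C, bond orders sum to 3 (valence 4) → 1 H
  atom 10: C, bond orders sum to 2 (valence 4) → 2 H
  atom 11: C, bond orders sum to 3 (valence 4) → 1 H
  atom 12: C, bond orders sum to 1 (valence 4) → 3 H
  atom 13: C, bond orders sum to 3 (valence 4) → 1 H
  atom 14: N, bond orders sum to 1 (valence 3) → 2 H
  atom 15: C, bond orders sum to 2 (valence 4) → 2 H
  atom 16: C, bond orders sum to 3 (valence 4) → 1 H
  atom 17: C, bond orders sum to 4 (valence 4) → 0 H
  atom 18: O, bond orders sum to 1 (valence 2) → 1 H
  atom 19: O, bond orders sum to 2 (valence 2) → 0 H
  atom 20: C, bond orders sum to 2 (valence 4) → 2 H
  atom 21: C, bond orders sum to 2 (valence 4) → 2 H
  atom 22: C, bond orders sum to 1 (valence 4) → 3 H
Totals → C:18, H:27, N:1, O:3.
In Hill order: C18H27NO3.

C18H27NO3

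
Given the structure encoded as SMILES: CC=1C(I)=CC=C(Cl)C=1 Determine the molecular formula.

Walk through each heavy atom and fill implicit hydrogens from standard valence (C 4, N 3, O 2, S 2, halogen 1):
  atom 1: C, bond orders sum to 1 (valence 4) → 3 H
  atom 2: C, bond orders sum to 4 (valence 4) → 0 H
  atom 3: C, bond orders sum to 4 (valence 4) → 0 H
  atom 4: I (halogen, monovalent) → 0 H
  atom 5: C, bond orders sum to 3 (valence 4) → 1 H
  atom 6: C, bond orders sum to 3 (valence 4) → 1 H
  atom 7: C, bond orders sum to 4 (valence 4) → 0 H
  atom 8: Cl (halogen, monovalent) → 0 H
  atom 9: C, bond orders sum to 3 (valence 4) → 1 H
Totals → C:7, H:6, Cl:1, I:1.

C7H6ClI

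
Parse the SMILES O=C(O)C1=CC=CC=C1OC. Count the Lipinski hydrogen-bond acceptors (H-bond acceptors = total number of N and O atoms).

N atoms: 0; O atoms: 3.
Lipinski HBA = 0 + 3 = 3.

3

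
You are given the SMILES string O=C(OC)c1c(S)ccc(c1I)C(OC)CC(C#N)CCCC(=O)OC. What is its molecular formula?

Walk through each heavy atom and fill implicit hydrogens from standard valence (C 4, N 3, O 2, S 2, halogen 1); for lowercase aromatic atoms, an aromatic c carries 1 H when it has two neighbours and 0 H with three, and aromatic n carries 0 H:
  atom 1: O, bond orders sum to 2 (valence 2) → 0 H
  atom 2: C, bond orders sum to 4 (valence 4) → 0 H
  atom 3: O, bond orders sum to 2 (valence 2) → 0 H
  atom 4: C, bond orders sum to 1 (valence 4) → 3 H
  atom 5: aromatic c, 3 neighbours → 0 H
  atom 6: aromatic c, 3 neighbours → 0 H
  atom 7: S, bond orders sum to 1 (valence 2) → 1 H
  atom 8: aromatic c, 2 neighbours → 1 H
  atom 9: aromatic c, 2 neighbours → 1 H
  atom 10: aromatic c, 3 neighbours → 0 H
  atom 11: aromatic c, 3 neighbours → 0 H
  atom 12: I (halogen, monovalent) → 0 H
  atom 13: C, bond orders sum to 3 (valence 4) → 1 H
  atom 14: O, bond orders sum to 2 (valence 2) → 0 H
  atom 15: C, bond orders sum to 1 (valence 4) → 3 H
  atom 16: C, bond orders sum to 2 (valence 4) → 2 H
  atom 17: C, bond orders sum to 3 (valence 4) → 1 H
  atom 18: C, bond orders sum to 4 (valence 4) → 0 H
  atom 19: N, bond orders sum to 3 (valence 3) → 0 H
  atom 20: C, bond orders sum to 2 (valence 4) → 2 H
  atom 21: C, bond orders sum to 2 (valence 4) → 2 H
  atom 22: C, bond orders sum to 2 (valence 4) → 2 H
  atom 23: C, bond orders sum to 4 (valence 4) → 0 H
  atom 24: O, bond orders sum to 2 (valence 2) → 0 H
  atom 25: O, bond orders sum to 2 (valence 2) → 0 H
  atom 26: C, bond orders sum to 1 (valence 4) → 3 H
Totals → C:18, H:22, I:1, N:1, O:5, S:1.

C18H22INO5S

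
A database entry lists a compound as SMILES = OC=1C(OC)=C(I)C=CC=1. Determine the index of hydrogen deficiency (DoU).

Degree of unsaturation = (number of rings) + (number of π bonds).
Ring closures in the SMILES: 1.
π bonds: 3 double bonds (each 1 DoU) → 3 DoU from unsaturation.
Total DoU = 1 + 3 = 4.

4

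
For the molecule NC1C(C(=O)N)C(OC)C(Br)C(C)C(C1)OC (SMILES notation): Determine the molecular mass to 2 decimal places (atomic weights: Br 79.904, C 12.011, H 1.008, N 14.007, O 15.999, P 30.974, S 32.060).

First, the molecular formula is C11H21BrN2O3 (counting implicit H from valence).
  Br: 1 × 79.904 = 79.904
  C: 11 × 12.011 = 132.121
  H: 21 × 1.008 = 21.168
  N: 2 × 14.007 = 28.014
  O: 3 × 15.999 = 47.997
Sum: 1×79.904 + 11×12.011 + 21×1.008 + 2×14.007 + 3×15.999 = 309.204 → 309.20 g/mol.

309.20 g/mol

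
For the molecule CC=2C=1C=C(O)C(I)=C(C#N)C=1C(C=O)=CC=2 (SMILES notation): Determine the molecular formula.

Walk through each heavy atom and fill implicit hydrogens from standard valence (C 4, N 3, O 2, S 2, halogen 1):
  atom 1: C, bond orders sum to 1 (valence 4) → 3 H
  atom 2: C, bond orders sum to 4 (valence 4) → 0 H
  atom 3: C, bond orders sum to 4 (valence 4) → 0 H
  atom 4: C, bond orders sum to 3 (valence 4) → 1 H
  atom 5: C, bond orders sum to 4 (valence 4) → 0 H
  atom 6: O, bond orders sum to 1 (valence 2) → 1 H
  atom 7: C, bond orders sum to 4 (valence 4) → 0 H
  atom 8: I (halogen, monovalent) → 0 H
  atom 9: C, bond orders sum to 4 (valence 4) → 0 H
  atom 10: C, bond orders sum to 4 (valence 4) → 0 H
  atom 11: N, bond orders sum to 3 (valence 3) → 0 H
  atom 12: C, bond orders sum to 4 (valence 4) → 0 H
  atom 13: C, bond orders sum to 4 (valence 4) → 0 H
  atom 14: C, bond orders sum to 3 (valence 4) → 1 H
  atom 15: O, bond orders sum to 2 (valence 2) → 0 H
  atom 16: C, bond orders sum to 3 (valence 4) → 1 H
  atom 17: C, bond orders sum to 3 (valence 4) → 1 H
Totals → C:13, H:8, I:1, N:1, O:2.

C13H8INO2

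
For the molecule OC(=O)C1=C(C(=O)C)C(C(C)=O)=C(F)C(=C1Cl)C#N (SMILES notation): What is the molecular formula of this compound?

Walk through each heavy atom and fill implicit hydrogens from standard valence (C 4, N 3, O 2, S 2, halogen 1):
  atom 1: O, bond orders sum to 1 (valence 2) → 1 H
  atom 2: C, bond orders sum to 4 (valence 4) → 0 H
  atom 3: O, bond orders sum to 2 (valence 2) → 0 H
  atom 4: C, bond orders sum to 4 (valence 4) → 0 H
  atom 5: C, bond orders sum to 4 (valence 4) → 0 H
  atom 6: C, bond orders sum to 4 (valence 4) → 0 H
  atom 7: O, bond orders sum to 2 (valence 2) → 0 H
  atom 8: C, bond orders sum to 1 (valence 4) → 3 H
  atom 9: C, bond orders sum to 4 (valence 4) → 0 H
  atom 10: C, bond orders sum to 4 (valence 4) → 0 H
  atom 11: C, bond orders sum to 1 (valence 4) → 3 H
  atom 12: O, bond orders sum to 2 (valence 2) → 0 H
  atom 13: C, bond orders sum to 4 (valence 4) → 0 H
  atom 14: F (halogen, monovalent) → 0 H
  atom 15: C, bond orders sum to 4 (valence 4) → 0 H
  atom 16: C, bond orders sum to 4 (valence 4) → 0 H
  atom 17: Cl (halogen, monovalent) → 0 H
  atom 18: C, bond orders sum to 4 (valence 4) → 0 H
  atom 19: N, bond orders sum to 3 (valence 3) → 0 H
Totals → C:12, H:7, Cl:1, F:1, N:1, O:4.

C12H7ClFNO4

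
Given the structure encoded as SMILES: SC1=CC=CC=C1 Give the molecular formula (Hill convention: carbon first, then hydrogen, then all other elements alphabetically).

C6H6S

Walk through each heavy atom and fill implicit hydrogens from standard valence (C 4, N 3, O 2, S 2, halogen 1):
  atom 1: S, bond orders sum to 1 (valence 2) → 1 H
  atom 2: C, bond orders sum to 4 (valence 4) → 0 H
  atom 3: C, bond orders sum to 3 (valence 4) → 1 H
  atom 4: C, bond orders sum to 3 (valence 4) → 1 H
  atom 5: C, bond orders sum to 3 (valence 4) → 1 H
  atom 6: C, bond orders sum to 3 (valence 4) → 1 H
  atom 7: C, bond orders sum to 3 (valence 4) → 1 H
Totals → C:6, H:6, S:1.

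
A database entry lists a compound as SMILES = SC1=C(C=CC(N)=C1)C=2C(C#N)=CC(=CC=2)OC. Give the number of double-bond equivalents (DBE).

Molecular formula: C14H12N2OS.
DoU = (2C + 2 + N − H − X) / 2, where X is the halogen count and O/S are ignored.
    = (2·14 + 2 + 2 − 12 − 0) / 2 = 20 / 2 = 10.

10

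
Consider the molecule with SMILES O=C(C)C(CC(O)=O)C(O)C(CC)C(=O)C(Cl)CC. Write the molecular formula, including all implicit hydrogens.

Walk through each heavy atom and fill implicit hydrogens from standard valence (C 4, N 3, O 2, S 2, halogen 1):
  atom 1: O, bond orders sum to 2 (valence 2) → 0 H
  atom 2: C, bond orders sum to 4 (valence 4) → 0 H
  atom 3: C, bond orders sum to 1 (valence 4) → 3 H
  atom 4: C, bond orders sum to 3 (valence 4) → 1 H
  atom 5: C, bond orders sum to 2 (valence 4) → 2 H
  atom 6: C, bond orders sum to 4 (valence 4) → 0 H
  atom 7: O, bond orders sum to 1 (valence 2) → 1 H
  atom 8: O, bond orders sum to 2 (valence 2) → 0 H
  atom 9: C, bond orders sum to 3 (valence 4) → 1 H
  atom 10: O, bond orders sum to 1 (valence 2) → 1 H
  atom 11: C, bond orders sum to 3 (valence 4) → 1 H
  atom 12: C, bond orders sum to 2 (valence 4) → 2 H
  atom 13: C, bond orders sum to 1 (valence 4) → 3 H
  atom 14: C, bond orders sum to 4 (valence 4) → 0 H
  atom 15: O, bond orders sum to 2 (valence 2) → 0 H
  atom 16: C, bond orders sum to 3 (valence 4) → 1 H
  atom 17: Cl (halogen, monovalent) → 0 H
  atom 18: C, bond orders sum to 2 (valence 4) → 2 H
  atom 19: C, bond orders sum to 1 (valence 4) → 3 H
Totals → C:13, H:21, Cl:1, O:5.

C13H21ClO5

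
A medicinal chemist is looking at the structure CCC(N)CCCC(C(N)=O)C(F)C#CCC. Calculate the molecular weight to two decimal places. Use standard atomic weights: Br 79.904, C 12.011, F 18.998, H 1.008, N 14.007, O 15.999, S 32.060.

First, the molecular formula is C13H23FN2O (counting implicit H from valence).
  C: 13 × 12.011 = 156.143
  F: 1 × 18.998 = 18.998
  H: 23 × 1.008 = 23.184
  N: 2 × 14.007 = 28.014
  O: 1 × 15.999 = 15.999
Sum: 13×12.011 + 1×18.998 + 23×1.008 + 2×14.007 + 1×15.999 = 242.338 → 242.34 g/mol.

242.34 g/mol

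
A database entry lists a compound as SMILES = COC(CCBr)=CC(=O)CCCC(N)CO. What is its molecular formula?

Walk through each heavy atom and fill implicit hydrogens from standard valence (C 4, N 3, O 2, S 2, halogen 1):
  atom 1: C, bond orders sum to 1 (valence 4) → 3 H
  atom 2: O, bond orders sum to 2 (valence 2) → 0 H
  atom 3: C, bond orders sum to 4 (valence 4) → 0 H
  atom 4: C, bond orders sum to 2 (valence 4) → 2 H
  atom 5: C, bond orders sum to 2 (valence 4) → 2 H
  atom 6: Br (halogen, monovalent) → 0 H
  atom 7: C, bond orders sum to 3 (valence 4) → 1 H
  atom 8: C, bond orders sum to 4 (valence 4) → 0 H
  atom 9: O, bond orders sum to 2 (valence 2) → 0 H
  atom 10: C, bond orders sum to 2 (valence 4) → 2 H
  atom 11: C, bond orders sum to 2 (valence 4) → 2 H
  atom 12: C, bond orders sum to 2 (valence 4) → 2 H
  atom 13: C, bond orders sum to 3 (valence 4) → 1 H
  atom 14: N, bond orders sum to 1 (valence 3) → 2 H
  atom 15: C, bond orders sum to 2 (valence 4) → 2 H
  atom 16: O, bond orders sum to 1 (valence 2) → 1 H
Totals → C:11, H:20, Br:1, N:1, O:3.

C11H20BrNO3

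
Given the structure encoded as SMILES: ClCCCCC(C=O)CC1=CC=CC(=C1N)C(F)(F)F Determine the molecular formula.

C14H17ClF3NO

Walk through each heavy atom and fill implicit hydrogens from standard valence (C 4, N 3, O 2, S 2, halogen 1):
  atom 1: Cl (halogen, monovalent) → 0 H
  atom 2: C, bond orders sum to 2 (valence 4) → 2 H
  atom 3: C, bond orders sum to 2 (valence 4) → 2 H
  atom 4: C, bond orders sum to 2 (valence 4) → 2 H
  atom 5: C, bond orders sum to 2 (valence 4) → 2 H
  atom 6: C, bond orders sum to 3 (valence 4) → 1 H
  atom 7: C, bond orders sum to 3 (valence 4) → 1 H
  atom 8: O, bond orders sum to 2 (valence 2) → 0 H
  atom 9: C, bond orders sum to 2 (valence 4) → 2 H
  atom 10: C, bond orders sum to 4 (valence 4) → 0 H
  atom 11: C, bond orders sum to 3 (valence 4) → 1 H
  atom 12: C, bond orders sum to 3 (valence 4) → 1 H
  atom 13: C, bond orders sum to 3 (valence 4) → 1 H
  atom 14: C, bond orders sum to 4 (valence 4) → 0 H
  atom 15: C, bond orders sum to 4 (valence 4) → 0 H
  atom 16: N, bond orders sum to 1 (valence 3) → 2 H
  atom 17: C, bond orders sum to 4 (valence 4) → 0 H
  atom 18: F (halogen, monovalent) → 0 H
  atom 19: F (halogen, monovalent) → 0 H
  atom 20: F (halogen, monovalent) → 0 H
Totals → C:14, H:17, Cl:1, F:3, N:1, O:1.
In Hill order: C14H17ClF3NO.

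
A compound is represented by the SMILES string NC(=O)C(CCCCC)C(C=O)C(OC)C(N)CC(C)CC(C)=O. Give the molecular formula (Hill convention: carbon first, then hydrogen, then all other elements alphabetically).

Walk through each heavy atom and fill implicit hydrogens from standard valence (C 4, N 3, O 2, S 2, halogen 1):
  atom 1: N, bond orders sum to 1 (valence 3) → 2 H
  atom 2: C, bond orders sum to 4 (valence 4) → 0 H
  atom 3: O, bond orders sum to 2 (valence 2) → 0 H
  atom 4: C, bond orders sum to 3 (valence 4) → 1 H
  atom 5: C, bond orders sum to 2 (valence 4) → 2 H
  atom 6: C, bond orders sum to 2 (valence 4) → 2 H
  atom 7: C, bond orders sum to 2 (valence 4) → 2 H
  atom 8: C, bond orders sum to 2 (valence 4) → 2 H
  atom 9: C, bond orders sum to 1 (valence 4) → 3 H
  atom 10: C, bond orders sum to 3 (valence 4) → 1 H
  atom 11: C, bond orders sum to 3 (valence 4) → 1 H
  atom 12: O, bond orders sum to 2 (valence 2) → 0 H
  atom 13: C, bond orders sum to 3 (valence 4) → 1 H
  atom 14: O, bond orders sum to 2 (valence 2) → 0 H
  atom 15: C, bond orders sum to 1 (valence 4) → 3 H
  atom 16: C, bond orders sum to 3 (valence 4) → 1 H
  atom 17: N, bond orders sum to 1 (valence 3) → 2 H
  atom 18: C, bond orders sum to 2 (valence 4) → 2 H
  atom 19: C, bond orders sum to 3 (valence 4) → 1 H
  atom 20: C, bond orders sum to 1 (valence 4) → 3 H
  atom 21: C, bond orders sum to 2 (valence 4) → 2 H
  atom 22: C, bond orders sum to 4 (valence 4) → 0 H
  atom 23: C, bond orders sum to 1 (valence 4) → 3 H
  atom 24: O, bond orders sum to 2 (valence 2) → 0 H
Totals → C:18, H:34, N:2, O:4.

C18H34N2O4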